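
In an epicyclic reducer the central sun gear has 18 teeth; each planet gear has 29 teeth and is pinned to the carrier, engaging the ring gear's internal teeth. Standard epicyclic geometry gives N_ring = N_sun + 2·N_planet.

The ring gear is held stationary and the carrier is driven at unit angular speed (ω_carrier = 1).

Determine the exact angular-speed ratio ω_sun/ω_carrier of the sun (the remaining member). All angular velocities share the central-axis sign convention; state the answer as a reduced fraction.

N_ring = 18 + 2·29 = 76
18(ω_s−ω_c) = −76(ω_r−ω_c),  ω_r=0, ω_c=1
ω_s = 1 − (76/18)(0−1) = 47/9
ω_s/ω_c = 47/9

47/9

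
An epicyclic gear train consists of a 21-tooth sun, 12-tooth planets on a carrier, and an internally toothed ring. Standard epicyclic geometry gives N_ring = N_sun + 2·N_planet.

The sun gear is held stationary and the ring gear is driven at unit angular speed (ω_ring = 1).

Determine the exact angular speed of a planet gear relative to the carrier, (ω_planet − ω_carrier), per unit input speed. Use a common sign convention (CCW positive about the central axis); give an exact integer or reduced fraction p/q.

105/88

N_ring = 21 + 2·12 = 45
21(ω_s−ω_c) = −45(ω_r−ω_c),  ω_s=0, ω_r=1
21(0−ω_c) = −45(1−ω_c)  ⇒  66ω_c = 45  ⇒  ω_c = 15/22
sun–planet: 21·(0−15/22) = −12·(ω_p−ω_c)  ⇒  ω_p−ω_c = −(21/12)·(-15/22) = 105/88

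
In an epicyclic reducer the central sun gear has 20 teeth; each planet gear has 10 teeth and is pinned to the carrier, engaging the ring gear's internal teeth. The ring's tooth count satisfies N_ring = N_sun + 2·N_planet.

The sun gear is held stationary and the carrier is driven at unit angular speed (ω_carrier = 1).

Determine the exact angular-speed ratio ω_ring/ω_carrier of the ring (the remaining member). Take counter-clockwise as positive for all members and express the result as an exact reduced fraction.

N_ring = 20 + 2·10 = 40
20(ω_s−ω_c) = −40(ω_r−ω_c),  ω_s=0, ω_c=1
ω_r = 1 − (20/40)(0−1) = 3/2
ω_r/ω_c = 3/2

3/2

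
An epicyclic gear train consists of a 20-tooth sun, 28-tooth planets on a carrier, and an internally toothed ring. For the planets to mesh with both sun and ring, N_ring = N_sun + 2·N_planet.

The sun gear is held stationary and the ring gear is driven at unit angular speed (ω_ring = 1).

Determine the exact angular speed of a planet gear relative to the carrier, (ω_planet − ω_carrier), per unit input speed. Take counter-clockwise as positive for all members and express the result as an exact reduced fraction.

N_ring = 20 + 2·28 = 76
20(ω_s−ω_c) = −76(ω_r−ω_c),  ω_s=0, ω_r=1
20(0−ω_c) = −76(1−ω_c)  ⇒  96ω_c = 76  ⇒  ω_c = 19/24
sun–planet: 20·(0−19/24) = −28·(ω_p−ω_c)  ⇒  ω_p−ω_c = −(20/28)·(-19/24) = 95/168

95/168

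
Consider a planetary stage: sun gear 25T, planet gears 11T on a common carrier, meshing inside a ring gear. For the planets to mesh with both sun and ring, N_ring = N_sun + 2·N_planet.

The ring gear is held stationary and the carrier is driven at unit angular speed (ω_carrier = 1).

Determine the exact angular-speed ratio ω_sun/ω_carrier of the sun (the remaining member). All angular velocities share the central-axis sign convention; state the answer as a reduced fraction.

72/25

N_ring = 25 + 2·11 = 47
25(ω_s−ω_c) = −47(ω_r−ω_c),  ω_r=0, ω_c=1
ω_s = 1 − (47/25)(0−1) = 72/25
ω_s/ω_c = 72/25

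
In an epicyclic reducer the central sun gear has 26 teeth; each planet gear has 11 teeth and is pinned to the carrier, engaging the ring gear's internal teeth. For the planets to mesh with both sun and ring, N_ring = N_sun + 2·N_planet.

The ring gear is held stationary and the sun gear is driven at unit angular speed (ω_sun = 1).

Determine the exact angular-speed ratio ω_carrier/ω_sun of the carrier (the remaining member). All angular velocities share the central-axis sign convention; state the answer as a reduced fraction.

13/37

N_ring = 26 + 2·11 = 48
26(ω_s−ω_c) = −48(ω_r−ω_c),  ω_r=0, ω_s=1
26(1−ω_c) = −48(0−ω_c)  ⇒  74ω_c = 26  ⇒  ω_c = 13/37
ω_c/ω_s = 13/37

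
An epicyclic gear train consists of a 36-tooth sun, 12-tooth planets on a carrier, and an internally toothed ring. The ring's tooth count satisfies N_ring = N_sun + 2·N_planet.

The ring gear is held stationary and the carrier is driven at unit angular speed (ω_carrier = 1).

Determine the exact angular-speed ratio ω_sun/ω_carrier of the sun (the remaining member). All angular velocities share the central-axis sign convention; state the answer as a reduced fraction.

8/3

N_ring = 36 + 2·12 = 60
36(ω_s−ω_c) = −60(ω_r−ω_c),  ω_r=0, ω_c=1
ω_s = 1 − (60/36)(0−1) = 8/3
ω_s/ω_c = 8/3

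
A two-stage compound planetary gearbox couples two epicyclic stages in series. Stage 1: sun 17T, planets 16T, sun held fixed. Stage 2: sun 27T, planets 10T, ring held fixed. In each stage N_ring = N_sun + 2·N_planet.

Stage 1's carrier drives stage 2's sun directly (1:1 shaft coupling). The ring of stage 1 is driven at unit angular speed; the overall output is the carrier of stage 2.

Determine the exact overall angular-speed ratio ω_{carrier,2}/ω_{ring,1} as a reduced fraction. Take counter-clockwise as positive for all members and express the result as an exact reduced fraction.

441/1628

Stage 1: N_ring = 17 + 2·16 = 49
Stage 1: 17(ω_s−ω_c) = −49(ω_r−ω_c),  ω_s=0, ω_r=1
Stage 1: 17(0−ω_c) = −49(1−ω_c)  ⇒  66ω_c = 49  ⇒  ω_c = 49/66
  ⇒ ω_c¹/ω_r¹ = 49/66
Stage 2: N_ring = 27 + 2·10 = 47
Stage 2: 27(ω_s−ω_c) = −47(ω_r−ω_c),  ω_r=0, ω_s=1
Stage 2: 27(1−ω_c) = −47(0−ω_c)  ⇒  74ω_c = 27  ⇒  ω_c = 27/74
  ⇒ ω_c²/ω_s² = 27/74
Coupling ω_s² = ω_c¹ ⇒ overall = 49/66 × 27/74 = 441/1628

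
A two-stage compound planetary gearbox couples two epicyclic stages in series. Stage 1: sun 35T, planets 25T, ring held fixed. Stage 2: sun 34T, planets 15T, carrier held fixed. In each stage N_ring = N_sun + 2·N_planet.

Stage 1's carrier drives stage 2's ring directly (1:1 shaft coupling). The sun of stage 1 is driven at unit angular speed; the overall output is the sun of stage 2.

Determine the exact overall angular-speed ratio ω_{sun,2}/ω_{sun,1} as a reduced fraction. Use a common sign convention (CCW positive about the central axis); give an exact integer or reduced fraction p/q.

-28/51

Stage 1: N_ring = 35 + 2·25 = 85
Stage 1: 35(ω_s−ω_c) = −85(ω_r−ω_c),  ω_r=0, ω_s=1
Stage 1: 35(1−ω_c) = −85(0−ω_c)  ⇒  120ω_c = 35  ⇒  ω_c = 7/24
  ⇒ ω_c¹/ω_s¹ = 7/24
Stage 2: N_ring = 34 + 2·15 = 64
Stage 2: 34(ω_s−ω_c) = −64(ω_r−ω_c),  ω_c=0, ω_r=1
Stage 2: ω_s = 0 − (64/34)(1−0) = -32/17
  ⇒ ω_s²/ω_r² = -32/17
Coupling ω_r² = ω_c¹ ⇒ overall = 7/24 × -32/17 = -28/51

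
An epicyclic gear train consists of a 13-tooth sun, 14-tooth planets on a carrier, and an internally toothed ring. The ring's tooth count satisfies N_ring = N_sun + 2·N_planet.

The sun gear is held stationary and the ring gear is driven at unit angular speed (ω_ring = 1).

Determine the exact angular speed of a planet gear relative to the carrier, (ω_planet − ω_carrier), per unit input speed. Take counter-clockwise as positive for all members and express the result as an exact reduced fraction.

N_ring = 13 + 2·14 = 41
13(ω_s−ω_c) = −41(ω_r−ω_c),  ω_s=0, ω_r=1
13(0−ω_c) = −41(1−ω_c)  ⇒  54ω_c = 41  ⇒  ω_c = 41/54
sun–planet: 13·(0−41/54) = −14·(ω_p−ω_c)  ⇒  ω_p−ω_c = −(13/14)·(-41/54) = 533/756

533/756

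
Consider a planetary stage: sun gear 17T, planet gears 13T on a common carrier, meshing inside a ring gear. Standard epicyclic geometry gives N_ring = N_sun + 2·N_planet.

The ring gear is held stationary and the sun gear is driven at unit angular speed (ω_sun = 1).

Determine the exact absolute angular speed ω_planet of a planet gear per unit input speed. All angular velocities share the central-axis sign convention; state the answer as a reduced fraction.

N_ring = 17 + 2·13 = 43
17(ω_s−ω_c) = −43(ω_r−ω_c),  ω_r=0, ω_s=1
17(1−ω_c) = −43(0−ω_c)  ⇒  60ω_c = 17  ⇒  ω_c = 17/60
sun–planet: 17·(1−17/60) = −13·(ω_p−ω_c)  ⇒  ω_p−ω_c = −(17/13)·(43/60) = -731/780
ω_p = 17/60 − 731/780 = -17/26

-17/26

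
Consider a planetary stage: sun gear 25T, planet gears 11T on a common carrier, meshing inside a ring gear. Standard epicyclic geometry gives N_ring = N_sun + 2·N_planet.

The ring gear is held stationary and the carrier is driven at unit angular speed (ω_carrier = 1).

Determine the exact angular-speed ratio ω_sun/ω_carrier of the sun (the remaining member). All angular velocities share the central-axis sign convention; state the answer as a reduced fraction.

N_ring = 25 + 2·11 = 47
25(ω_s−ω_c) = −47(ω_r−ω_c),  ω_r=0, ω_c=1
ω_s = 1 − (47/25)(0−1) = 72/25
ω_s/ω_c = 72/25

72/25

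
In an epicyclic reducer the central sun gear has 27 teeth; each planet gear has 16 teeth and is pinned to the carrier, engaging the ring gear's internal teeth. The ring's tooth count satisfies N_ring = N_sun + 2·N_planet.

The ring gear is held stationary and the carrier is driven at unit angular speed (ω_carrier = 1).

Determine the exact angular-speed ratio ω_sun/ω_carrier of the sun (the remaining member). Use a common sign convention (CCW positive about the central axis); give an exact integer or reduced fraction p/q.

86/27

N_ring = 27 + 2·16 = 59
27(ω_s−ω_c) = −59(ω_r−ω_c),  ω_r=0, ω_c=1
ω_s = 1 − (59/27)(0−1) = 86/27
ω_s/ω_c = 86/27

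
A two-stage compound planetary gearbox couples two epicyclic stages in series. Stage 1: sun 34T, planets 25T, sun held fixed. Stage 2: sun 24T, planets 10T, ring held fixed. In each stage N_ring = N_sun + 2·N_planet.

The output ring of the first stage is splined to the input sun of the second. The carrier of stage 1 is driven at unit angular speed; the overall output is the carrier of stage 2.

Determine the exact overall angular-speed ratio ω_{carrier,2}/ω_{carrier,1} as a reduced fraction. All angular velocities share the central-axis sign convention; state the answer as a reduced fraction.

Stage 1: N_ring = 34 + 2·25 = 84
Stage 1: 34(ω_s−ω_c) = −84(ω_r−ω_c),  ω_s=0, ω_c=1
Stage 1: ω_r = 1 − (34/84)(0−1) = 59/42
  ⇒ ω_r¹/ω_c¹ = 59/42
Stage 2: N_ring = 24 + 2·10 = 44
Stage 2: 24(ω_s−ω_c) = −44(ω_r−ω_c),  ω_r=0, ω_s=1
Stage 2: 24(1−ω_c) = −44(0−ω_c)  ⇒  68ω_c = 24  ⇒  ω_c = 6/17
  ⇒ ω_c²/ω_s² = 6/17
Coupling ω_s² = ω_r¹ ⇒ overall = 59/42 × 6/17 = 59/119

59/119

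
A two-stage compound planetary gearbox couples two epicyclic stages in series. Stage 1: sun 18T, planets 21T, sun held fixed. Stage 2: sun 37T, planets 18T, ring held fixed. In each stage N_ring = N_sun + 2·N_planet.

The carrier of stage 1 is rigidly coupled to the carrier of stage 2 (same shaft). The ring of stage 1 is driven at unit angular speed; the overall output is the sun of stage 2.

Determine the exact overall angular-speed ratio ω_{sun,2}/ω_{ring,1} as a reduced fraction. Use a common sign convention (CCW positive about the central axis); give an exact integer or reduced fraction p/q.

Stage 1: N_ring = 18 + 2·21 = 60
Stage 1: 18(ω_s−ω_c) = −60(ω_r−ω_c),  ω_s=0, ω_r=1
Stage 1: 18(0−ω_c) = −60(1−ω_c)  ⇒  78ω_c = 60  ⇒  ω_c = 10/13
  ⇒ ω_c¹/ω_r¹ = 10/13
Stage 2: N_ring = 37 + 2·18 = 73
Stage 2: 37(ω_s−ω_c) = −73(ω_r−ω_c),  ω_r=0, ω_c=1
Stage 2: ω_s = 1 − (73/37)(0−1) = 110/37
  ⇒ ω_s²/ω_c² = 110/37
Coupling ω_c² = ω_c¹ ⇒ overall = 10/13 × 110/37 = 1100/481

1100/481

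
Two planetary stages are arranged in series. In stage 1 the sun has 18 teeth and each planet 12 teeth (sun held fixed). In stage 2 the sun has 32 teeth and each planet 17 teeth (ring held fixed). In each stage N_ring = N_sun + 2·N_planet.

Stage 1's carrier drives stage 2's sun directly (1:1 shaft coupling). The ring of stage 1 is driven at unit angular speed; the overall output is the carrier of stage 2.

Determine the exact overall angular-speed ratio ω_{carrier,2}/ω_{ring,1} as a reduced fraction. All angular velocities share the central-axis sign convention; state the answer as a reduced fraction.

Stage 1: N_ring = 18 + 2·12 = 42
Stage 1: 18(ω_s−ω_c) = −42(ω_r−ω_c),  ω_s=0, ω_r=1
Stage 1: 18(0−ω_c) = −42(1−ω_c)  ⇒  60ω_c = 42  ⇒  ω_c = 7/10
  ⇒ ω_c¹/ω_r¹ = 7/10
Stage 2: N_ring = 32 + 2·17 = 66
Stage 2: 32(ω_s−ω_c) = −66(ω_r−ω_c),  ω_r=0, ω_s=1
Stage 2: 32(1−ω_c) = −66(0−ω_c)  ⇒  98ω_c = 32  ⇒  ω_c = 16/49
  ⇒ ω_c²/ω_s² = 16/49
Coupling ω_s² = ω_c¹ ⇒ overall = 7/10 × 16/49 = 8/35

8/35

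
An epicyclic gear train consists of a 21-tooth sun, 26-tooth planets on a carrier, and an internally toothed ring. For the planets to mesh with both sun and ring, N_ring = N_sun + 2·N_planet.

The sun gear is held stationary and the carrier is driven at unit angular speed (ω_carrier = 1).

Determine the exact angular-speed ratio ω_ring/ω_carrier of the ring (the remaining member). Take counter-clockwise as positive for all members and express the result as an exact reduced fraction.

N_ring = 21 + 2·26 = 73
21(ω_s−ω_c) = −73(ω_r−ω_c),  ω_s=0, ω_c=1
ω_r = 1 − (21/73)(0−1) = 94/73
ω_r/ω_c = 94/73

94/73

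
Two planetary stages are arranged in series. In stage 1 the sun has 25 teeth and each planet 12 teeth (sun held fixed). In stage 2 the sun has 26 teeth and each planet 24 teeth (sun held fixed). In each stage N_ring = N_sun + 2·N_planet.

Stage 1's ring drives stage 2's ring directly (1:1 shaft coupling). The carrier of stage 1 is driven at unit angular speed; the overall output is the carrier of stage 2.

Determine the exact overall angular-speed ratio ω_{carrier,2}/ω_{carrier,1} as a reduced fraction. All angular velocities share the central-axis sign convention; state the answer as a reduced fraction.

Stage 1: N_ring = 25 + 2·12 = 49
Stage 1: 25(ω_s−ω_c) = −49(ω_r−ω_c),  ω_s=0, ω_c=1
Stage 1: ω_r = 1 − (25/49)(0−1) = 74/49
  ⇒ ω_r¹/ω_c¹ = 74/49
Stage 2: N_ring = 26 + 2·24 = 74
Stage 2: 26(ω_s−ω_c) = −74(ω_r−ω_c),  ω_s=0, ω_r=1
Stage 2: 26(0−ω_c) = −74(1−ω_c)  ⇒  100ω_c = 74  ⇒  ω_c = 37/50
  ⇒ ω_c²/ω_r² = 37/50
Coupling ω_r² = ω_r¹ ⇒ overall = 74/49 × 37/50 = 1369/1225

1369/1225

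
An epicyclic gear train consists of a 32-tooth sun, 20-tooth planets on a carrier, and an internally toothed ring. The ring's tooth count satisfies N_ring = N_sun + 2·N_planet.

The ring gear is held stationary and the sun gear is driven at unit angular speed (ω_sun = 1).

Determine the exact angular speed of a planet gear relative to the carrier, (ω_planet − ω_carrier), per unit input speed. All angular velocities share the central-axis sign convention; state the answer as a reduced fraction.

-72/65

N_ring = 32 + 2·20 = 72
32(ω_s−ω_c) = −72(ω_r−ω_c),  ω_r=0, ω_s=1
32(1−ω_c) = −72(0−ω_c)  ⇒  104ω_c = 32  ⇒  ω_c = 4/13
sun–planet: 32·(1−4/13) = −20·(ω_p−ω_c)  ⇒  ω_p−ω_c = −(32/20)·(9/13) = -72/65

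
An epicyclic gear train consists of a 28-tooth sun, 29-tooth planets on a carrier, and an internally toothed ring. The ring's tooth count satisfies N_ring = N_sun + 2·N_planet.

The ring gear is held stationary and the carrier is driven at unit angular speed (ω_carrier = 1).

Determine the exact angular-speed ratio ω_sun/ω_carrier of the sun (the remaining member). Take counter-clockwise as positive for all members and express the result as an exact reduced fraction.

N_ring = 28 + 2·29 = 86
28(ω_s−ω_c) = −86(ω_r−ω_c),  ω_r=0, ω_c=1
ω_s = 1 − (86/28)(0−1) = 57/14
ω_s/ω_c = 57/14

57/14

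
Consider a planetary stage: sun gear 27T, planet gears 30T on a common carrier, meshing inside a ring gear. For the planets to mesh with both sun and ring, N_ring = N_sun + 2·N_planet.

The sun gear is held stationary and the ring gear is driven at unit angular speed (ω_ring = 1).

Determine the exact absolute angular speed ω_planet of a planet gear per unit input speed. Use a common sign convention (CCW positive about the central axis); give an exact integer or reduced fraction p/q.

29/20

N_ring = 27 + 2·30 = 87
27(ω_s−ω_c) = −87(ω_r−ω_c),  ω_s=0, ω_r=1
27(0−ω_c) = −87(1−ω_c)  ⇒  114ω_c = 87  ⇒  ω_c = 29/38
sun–planet: 27·(0−29/38) = −30·(ω_p−ω_c)  ⇒  ω_p−ω_c = −(27/30)·(-29/38) = 261/380
ω_p = 29/38 + 261/380 = 29/20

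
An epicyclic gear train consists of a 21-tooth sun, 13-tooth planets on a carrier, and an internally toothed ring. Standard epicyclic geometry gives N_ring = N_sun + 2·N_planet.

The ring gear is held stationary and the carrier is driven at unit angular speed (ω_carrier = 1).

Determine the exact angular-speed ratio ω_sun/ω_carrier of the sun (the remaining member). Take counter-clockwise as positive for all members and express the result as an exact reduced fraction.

68/21

N_ring = 21 + 2·13 = 47
21(ω_s−ω_c) = −47(ω_r−ω_c),  ω_r=0, ω_c=1
ω_s = 1 − (47/21)(0−1) = 68/21
ω_s/ω_c = 68/21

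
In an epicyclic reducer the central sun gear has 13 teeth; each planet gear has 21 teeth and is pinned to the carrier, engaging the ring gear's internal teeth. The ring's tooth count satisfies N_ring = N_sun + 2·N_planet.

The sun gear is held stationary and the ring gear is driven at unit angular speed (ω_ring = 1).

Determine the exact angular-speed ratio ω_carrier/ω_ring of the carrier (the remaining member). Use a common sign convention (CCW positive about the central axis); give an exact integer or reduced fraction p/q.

55/68

N_ring = 13 + 2·21 = 55
13(ω_s−ω_c) = −55(ω_r−ω_c),  ω_s=0, ω_r=1
13(0−ω_c) = −55(1−ω_c)  ⇒  68ω_c = 55  ⇒  ω_c = 55/68
ω_c/ω_r = 55/68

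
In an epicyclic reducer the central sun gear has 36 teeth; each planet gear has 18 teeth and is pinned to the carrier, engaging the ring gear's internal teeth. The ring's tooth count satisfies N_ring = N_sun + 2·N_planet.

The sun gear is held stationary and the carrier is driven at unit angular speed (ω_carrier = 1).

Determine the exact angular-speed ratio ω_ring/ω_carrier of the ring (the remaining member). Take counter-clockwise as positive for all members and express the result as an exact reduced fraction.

N_ring = 36 + 2·18 = 72
36(ω_s−ω_c) = −72(ω_r−ω_c),  ω_s=0, ω_c=1
ω_r = 1 − (36/72)(0−1) = 3/2
ω_r/ω_c = 3/2

3/2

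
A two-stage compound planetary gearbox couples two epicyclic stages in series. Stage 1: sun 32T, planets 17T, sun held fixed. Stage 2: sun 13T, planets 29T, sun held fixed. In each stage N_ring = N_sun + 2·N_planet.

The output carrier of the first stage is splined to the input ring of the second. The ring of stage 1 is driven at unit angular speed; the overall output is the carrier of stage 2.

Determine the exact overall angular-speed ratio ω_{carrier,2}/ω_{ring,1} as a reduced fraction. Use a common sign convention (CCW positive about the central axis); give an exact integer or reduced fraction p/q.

781/1372

Stage 1: N_ring = 32 + 2·17 = 66
Stage 1: 32(ω_s−ω_c) = −66(ω_r−ω_c),  ω_s=0, ω_r=1
Stage 1: 32(0−ω_c) = −66(1−ω_c)  ⇒  98ω_c = 66  ⇒  ω_c = 33/49
  ⇒ ω_c¹/ω_r¹ = 33/49
Stage 2: N_ring = 13 + 2·29 = 71
Stage 2: 13(ω_s−ω_c) = −71(ω_r−ω_c),  ω_s=0, ω_r=1
Stage 2: 13(0−ω_c) = −71(1−ω_c)  ⇒  84ω_c = 71  ⇒  ω_c = 71/84
  ⇒ ω_c²/ω_r² = 71/84
Coupling ω_r² = ω_c¹ ⇒ overall = 33/49 × 71/84 = 781/1372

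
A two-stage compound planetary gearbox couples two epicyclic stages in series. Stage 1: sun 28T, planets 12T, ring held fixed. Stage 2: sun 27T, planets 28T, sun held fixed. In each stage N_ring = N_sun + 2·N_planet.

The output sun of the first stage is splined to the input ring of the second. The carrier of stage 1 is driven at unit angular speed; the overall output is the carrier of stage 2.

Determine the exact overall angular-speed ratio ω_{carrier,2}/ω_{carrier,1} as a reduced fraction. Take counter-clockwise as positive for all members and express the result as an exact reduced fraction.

166/77

Stage 1: N_ring = 28 + 2·12 = 52
Stage 1: 28(ω_s−ω_c) = −52(ω_r−ω_c),  ω_r=0, ω_c=1
Stage 1: ω_s = 1 − (52/28)(0−1) = 20/7
  ⇒ ω_s¹/ω_c¹ = 20/7
Stage 2: N_ring = 27 + 2·28 = 83
Stage 2: 27(ω_s−ω_c) = −83(ω_r−ω_c),  ω_s=0, ω_r=1
Stage 2: 27(0−ω_c) = −83(1−ω_c)  ⇒  110ω_c = 83  ⇒  ω_c = 83/110
  ⇒ ω_c²/ω_r² = 83/110
Coupling ω_r² = ω_s¹ ⇒ overall = 20/7 × 83/110 = 166/77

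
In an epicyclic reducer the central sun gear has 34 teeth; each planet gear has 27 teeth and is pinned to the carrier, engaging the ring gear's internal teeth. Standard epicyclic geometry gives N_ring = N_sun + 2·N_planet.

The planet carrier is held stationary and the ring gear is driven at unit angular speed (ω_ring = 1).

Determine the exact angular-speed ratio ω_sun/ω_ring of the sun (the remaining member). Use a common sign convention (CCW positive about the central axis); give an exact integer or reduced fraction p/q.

N_ring = 34 + 2·27 = 88
34(ω_s−ω_c) = −88(ω_r−ω_c),  ω_c=0, ω_r=1
ω_s = 0 − (88/34)(1−0) = -44/17
ω_s/ω_r = -44/17

-44/17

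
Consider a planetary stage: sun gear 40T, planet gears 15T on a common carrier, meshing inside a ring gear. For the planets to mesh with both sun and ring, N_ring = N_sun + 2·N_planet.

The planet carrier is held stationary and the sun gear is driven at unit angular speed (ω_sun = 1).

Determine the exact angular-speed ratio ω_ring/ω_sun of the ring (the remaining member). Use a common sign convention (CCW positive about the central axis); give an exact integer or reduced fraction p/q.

N_ring = 40 + 2·15 = 70
40(ω_s−ω_c) = −70(ω_r−ω_c),  ω_c=0, ω_s=1
ω_r = 0 − (40/70)(1−0) = -4/7
ω_r/ω_s = -4/7

-4/7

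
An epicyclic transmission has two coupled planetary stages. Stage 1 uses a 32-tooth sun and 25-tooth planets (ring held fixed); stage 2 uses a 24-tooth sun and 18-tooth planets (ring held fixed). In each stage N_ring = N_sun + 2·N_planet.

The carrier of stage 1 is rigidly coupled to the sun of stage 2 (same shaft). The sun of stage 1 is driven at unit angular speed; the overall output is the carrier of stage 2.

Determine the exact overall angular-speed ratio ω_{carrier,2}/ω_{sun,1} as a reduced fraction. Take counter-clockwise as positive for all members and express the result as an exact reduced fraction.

32/399

Stage 1: N_ring = 32 + 2·25 = 82
Stage 1: 32(ω_s−ω_c) = −82(ω_r−ω_c),  ω_r=0, ω_s=1
Stage 1: 32(1−ω_c) = −82(0−ω_c)  ⇒  114ω_c = 32  ⇒  ω_c = 16/57
  ⇒ ω_c¹/ω_s¹ = 16/57
Stage 2: N_ring = 24 + 2·18 = 60
Stage 2: 24(ω_s−ω_c) = −60(ω_r−ω_c),  ω_r=0, ω_s=1
Stage 2: 24(1−ω_c) = −60(0−ω_c)  ⇒  84ω_c = 24  ⇒  ω_c = 2/7
  ⇒ ω_c²/ω_s² = 2/7
Coupling ω_s² = ω_c¹ ⇒ overall = 16/57 × 2/7 = 32/399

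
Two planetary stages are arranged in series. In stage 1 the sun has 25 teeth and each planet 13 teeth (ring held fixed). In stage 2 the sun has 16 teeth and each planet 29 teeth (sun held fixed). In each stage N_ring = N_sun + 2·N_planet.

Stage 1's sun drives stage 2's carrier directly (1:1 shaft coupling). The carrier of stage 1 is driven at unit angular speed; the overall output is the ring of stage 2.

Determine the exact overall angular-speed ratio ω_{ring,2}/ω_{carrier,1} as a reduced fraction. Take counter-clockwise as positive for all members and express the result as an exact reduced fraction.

Stage 1: N_ring = 25 + 2·13 = 51
Stage 1: 25(ω_s−ω_c) = −51(ω_r−ω_c),  ω_r=0, ω_c=1
Stage 1: ω_s = 1 − (51/25)(0−1) = 76/25
  ⇒ ω_s¹/ω_c¹ = 76/25
Stage 2: N_ring = 16 + 2·29 = 74
Stage 2: 16(ω_s−ω_c) = −74(ω_r−ω_c),  ω_s=0, ω_c=1
Stage 2: ω_r = 1 − (16/74)(0−1) = 45/37
  ⇒ ω_r²/ω_c² = 45/37
Coupling ω_c² = ω_s¹ ⇒ overall = 76/25 × 45/37 = 684/185

684/185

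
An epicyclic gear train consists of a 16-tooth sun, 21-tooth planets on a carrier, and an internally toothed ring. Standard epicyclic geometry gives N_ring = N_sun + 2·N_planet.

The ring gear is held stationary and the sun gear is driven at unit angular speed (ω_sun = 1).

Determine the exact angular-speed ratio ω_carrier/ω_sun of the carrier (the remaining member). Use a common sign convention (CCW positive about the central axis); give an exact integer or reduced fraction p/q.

8/37

N_ring = 16 + 2·21 = 58
16(ω_s−ω_c) = −58(ω_r−ω_c),  ω_r=0, ω_s=1
16(1−ω_c) = −58(0−ω_c)  ⇒  74ω_c = 16  ⇒  ω_c = 8/37
ω_c/ω_s = 8/37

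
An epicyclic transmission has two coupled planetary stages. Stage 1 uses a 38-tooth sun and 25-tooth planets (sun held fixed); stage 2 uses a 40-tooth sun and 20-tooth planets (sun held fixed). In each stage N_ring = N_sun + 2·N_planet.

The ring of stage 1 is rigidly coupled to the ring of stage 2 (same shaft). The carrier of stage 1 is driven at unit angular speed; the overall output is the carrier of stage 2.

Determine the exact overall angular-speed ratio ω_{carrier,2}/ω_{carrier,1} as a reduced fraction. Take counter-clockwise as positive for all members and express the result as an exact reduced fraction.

Stage 1: N_ring = 38 + 2·25 = 88
Stage 1: 38(ω_s−ω_c) = −88(ω_r−ω_c),  ω_s=0, ω_c=1
Stage 1: ω_r = 1 − (38/88)(0−1) = 63/44
  ⇒ ω_r¹/ω_c¹ = 63/44
Stage 2: N_ring = 40 + 2·20 = 80
Stage 2: 40(ω_s−ω_c) = −80(ω_r−ω_c),  ω_s=0, ω_r=1
Stage 2: 40(0−ω_c) = −80(1−ω_c)  ⇒  120ω_c = 80  ⇒  ω_c = 2/3
  ⇒ ω_c²/ω_r² = 2/3
Coupling ω_r² = ω_r¹ ⇒ overall = 63/44 × 2/3 = 21/22

21/22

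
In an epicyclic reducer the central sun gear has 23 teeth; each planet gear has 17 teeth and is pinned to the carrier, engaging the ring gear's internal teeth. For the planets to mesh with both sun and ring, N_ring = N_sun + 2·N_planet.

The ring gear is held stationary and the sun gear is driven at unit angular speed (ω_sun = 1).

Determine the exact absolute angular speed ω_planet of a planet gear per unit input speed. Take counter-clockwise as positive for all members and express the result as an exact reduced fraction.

N_ring = 23 + 2·17 = 57
23(ω_s−ω_c) = −57(ω_r−ω_c),  ω_r=0, ω_s=1
23(1−ω_c) = −57(0−ω_c)  ⇒  80ω_c = 23  ⇒  ω_c = 23/80
sun–planet: 23·(1−23/80) = −17·(ω_p−ω_c)  ⇒  ω_p−ω_c = −(23/17)·(57/80) = -1311/1360
ω_p = 23/80 − 1311/1360 = -23/34

-23/34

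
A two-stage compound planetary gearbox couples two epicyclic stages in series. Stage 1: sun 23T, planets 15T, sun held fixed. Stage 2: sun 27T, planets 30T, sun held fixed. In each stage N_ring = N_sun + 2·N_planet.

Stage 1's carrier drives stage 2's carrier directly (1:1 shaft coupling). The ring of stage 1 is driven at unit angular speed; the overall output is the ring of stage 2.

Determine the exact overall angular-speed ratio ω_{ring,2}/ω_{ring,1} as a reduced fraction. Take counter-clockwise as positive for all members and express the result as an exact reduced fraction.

Stage 1: N_ring = 23 + 2·15 = 53
Stage 1: 23(ω_s−ω_c) = −53(ω_r−ω_c),  ω_s=0, ω_r=1
Stage 1: 23(0−ω_c) = −53(1−ω_c)  ⇒  76ω_c = 53  ⇒  ω_c = 53/76
  ⇒ ω_c¹/ω_r¹ = 53/76
Stage 2: N_ring = 27 + 2·30 = 87
Stage 2: 27(ω_s−ω_c) = −87(ω_r−ω_c),  ω_s=0, ω_c=1
Stage 2: ω_r = 1 − (27/87)(0−1) = 38/29
  ⇒ ω_r²/ω_c² = 38/29
Coupling ω_c² = ω_c¹ ⇒ overall = 53/76 × 38/29 = 53/58

53/58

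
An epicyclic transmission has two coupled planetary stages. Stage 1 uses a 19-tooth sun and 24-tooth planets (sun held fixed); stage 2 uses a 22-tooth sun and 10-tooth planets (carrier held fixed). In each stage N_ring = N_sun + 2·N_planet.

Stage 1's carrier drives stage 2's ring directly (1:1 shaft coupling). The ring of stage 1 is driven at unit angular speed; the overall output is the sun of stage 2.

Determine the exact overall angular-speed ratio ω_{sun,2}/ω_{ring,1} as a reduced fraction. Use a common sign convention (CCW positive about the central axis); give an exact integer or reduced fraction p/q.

-1407/946

Stage 1: N_ring = 19 + 2·24 = 67
Stage 1: 19(ω_s−ω_c) = −67(ω_r−ω_c),  ω_s=0, ω_r=1
Stage 1: 19(0−ω_c) = −67(1−ω_c)  ⇒  86ω_c = 67  ⇒  ω_c = 67/86
  ⇒ ω_c¹/ω_r¹ = 67/86
Stage 2: N_ring = 22 + 2·10 = 42
Stage 2: 22(ω_s−ω_c) = −42(ω_r−ω_c),  ω_c=0, ω_r=1
Stage 2: ω_s = 0 − (42/22)(1−0) = -21/11
  ⇒ ω_s²/ω_r² = -21/11
Coupling ω_r² = ω_c¹ ⇒ overall = 67/86 × -21/11 = -1407/946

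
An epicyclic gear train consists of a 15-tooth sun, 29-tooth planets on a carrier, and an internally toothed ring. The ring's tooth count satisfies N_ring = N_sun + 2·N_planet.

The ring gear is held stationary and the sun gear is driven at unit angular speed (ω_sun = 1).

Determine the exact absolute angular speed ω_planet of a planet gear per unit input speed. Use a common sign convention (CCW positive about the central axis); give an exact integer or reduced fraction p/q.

-15/58

N_ring = 15 + 2·29 = 73
15(ω_s−ω_c) = −73(ω_r−ω_c),  ω_r=0, ω_s=1
15(1−ω_c) = −73(0−ω_c)  ⇒  88ω_c = 15  ⇒  ω_c = 15/88
sun–planet: 15·(1−15/88) = −29·(ω_p−ω_c)  ⇒  ω_p−ω_c = −(15/29)·(73/88) = -1095/2552
ω_p = 15/88 − 1095/2552 = -15/58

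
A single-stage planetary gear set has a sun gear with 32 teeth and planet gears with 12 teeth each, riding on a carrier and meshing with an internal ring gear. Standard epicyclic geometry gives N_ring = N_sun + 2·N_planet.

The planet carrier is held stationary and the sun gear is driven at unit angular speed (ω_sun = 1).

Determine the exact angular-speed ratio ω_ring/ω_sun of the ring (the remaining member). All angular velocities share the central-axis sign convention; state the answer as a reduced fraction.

N_ring = 32 + 2·12 = 56
32(ω_s−ω_c) = −56(ω_r−ω_c),  ω_c=0, ω_s=1
ω_r = 0 − (32/56)(1−0) = -4/7
ω_r/ω_s = -4/7

-4/7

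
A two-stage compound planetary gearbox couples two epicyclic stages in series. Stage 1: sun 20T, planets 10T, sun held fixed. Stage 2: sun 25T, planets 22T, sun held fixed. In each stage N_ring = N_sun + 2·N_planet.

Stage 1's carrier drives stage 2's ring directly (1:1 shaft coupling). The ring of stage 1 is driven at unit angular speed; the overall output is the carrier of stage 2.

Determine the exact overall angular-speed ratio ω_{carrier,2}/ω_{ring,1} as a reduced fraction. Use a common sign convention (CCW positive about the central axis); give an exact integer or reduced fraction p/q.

23/47

Stage 1: N_ring = 20 + 2·10 = 40
Stage 1: 20(ω_s−ω_c) = −40(ω_r−ω_c),  ω_s=0, ω_r=1
Stage 1: 20(0−ω_c) = −40(1−ω_c)  ⇒  60ω_c = 40  ⇒  ω_c = 2/3
  ⇒ ω_c¹/ω_r¹ = 2/3
Stage 2: N_ring = 25 + 2·22 = 69
Stage 2: 25(ω_s−ω_c) = −69(ω_r−ω_c),  ω_s=0, ω_r=1
Stage 2: 25(0−ω_c) = −69(1−ω_c)  ⇒  94ω_c = 69  ⇒  ω_c = 69/94
  ⇒ ω_c²/ω_r² = 69/94
Coupling ω_r² = ω_c¹ ⇒ overall = 2/3 × 69/94 = 23/47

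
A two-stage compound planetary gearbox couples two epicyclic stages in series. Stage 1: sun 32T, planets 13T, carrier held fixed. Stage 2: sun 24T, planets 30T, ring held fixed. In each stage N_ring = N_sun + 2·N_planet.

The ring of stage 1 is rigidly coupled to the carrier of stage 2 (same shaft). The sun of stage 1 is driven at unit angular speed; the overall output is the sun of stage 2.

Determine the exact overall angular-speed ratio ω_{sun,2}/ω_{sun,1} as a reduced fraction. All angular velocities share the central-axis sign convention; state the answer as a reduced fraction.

Stage 1: N_ring = 32 + 2·13 = 58
Stage 1: 32(ω_s−ω_c) = −58(ω_r−ω_c),  ω_c=0, ω_s=1
Stage 1: ω_r = 0 − (32/58)(1−0) = -16/29
  ⇒ ω_r¹/ω_s¹ = -16/29
Stage 2: N_ring = 24 + 2·30 = 84
Stage 2: 24(ω_s−ω_c) = −84(ω_r−ω_c),  ω_r=0, ω_c=1
Stage 2: ω_s = 1 − (84/24)(0−1) = 9/2
  ⇒ ω_s²/ω_c² = 9/2
Coupling ω_c² = ω_r¹ ⇒ overall = -16/29 × 9/2 = -72/29

-72/29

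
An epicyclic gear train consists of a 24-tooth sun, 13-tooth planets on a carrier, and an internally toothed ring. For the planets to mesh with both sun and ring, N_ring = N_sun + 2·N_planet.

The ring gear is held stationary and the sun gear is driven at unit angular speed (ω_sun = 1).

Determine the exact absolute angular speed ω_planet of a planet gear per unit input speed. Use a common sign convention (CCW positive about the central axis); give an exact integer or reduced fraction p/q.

-12/13

N_ring = 24 + 2·13 = 50
24(ω_s−ω_c) = −50(ω_r−ω_c),  ω_r=0, ω_s=1
24(1−ω_c) = −50(0−ω_c)  ⇒  74ω_c = 24  ⇒  ω_c = 12/37
sun–planet: 24·(1−12/37) = −13·(ω_p−ω_c)  ⇒  ω_p−ω_c = −(24/13)·(25/37) = -600/481
ω_p = 12/37 − 600/481 = -12/13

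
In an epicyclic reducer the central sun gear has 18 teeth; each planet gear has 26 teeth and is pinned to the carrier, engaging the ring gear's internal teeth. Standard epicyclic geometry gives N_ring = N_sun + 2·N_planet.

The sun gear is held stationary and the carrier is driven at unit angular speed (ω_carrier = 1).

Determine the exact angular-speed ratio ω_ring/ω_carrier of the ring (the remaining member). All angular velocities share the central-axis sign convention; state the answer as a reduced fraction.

44/35

N_ring = 18 + 2·26 = 70
18(ω_s−ω_c) = −70(ω_r−ω_c),  ω_s=0, ω_c=1
ω_r = 1 − (18/70)(0−1) = 44/35
ω_r/ω_c = 44/35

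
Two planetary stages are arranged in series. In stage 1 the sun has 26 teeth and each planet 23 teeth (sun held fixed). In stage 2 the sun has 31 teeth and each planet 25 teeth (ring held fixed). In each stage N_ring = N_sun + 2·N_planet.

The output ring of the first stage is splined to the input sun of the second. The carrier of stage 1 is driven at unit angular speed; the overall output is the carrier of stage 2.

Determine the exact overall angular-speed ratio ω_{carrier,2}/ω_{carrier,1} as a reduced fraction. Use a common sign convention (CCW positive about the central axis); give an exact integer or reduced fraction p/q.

217/576

Stage 1: N_ring = 26 + 2·23 = 72
Stage 1: 26(ω_s−ω_c) = −72(ω_r−ω_c),  ω_s=0, ω_c=1
Stage 1: ω_r = 1 − (26/72)(0−1) = 49/36
  ⇒ ω_r¹/ω_c¹ = 49/36
Stage 2: N_ring = 31 + 2·25 = 81
Stage 2: 31(ω_s−ω_c) = −81(ω_r−ω_c),  ω_r=0, ω_s=1
Stage 2: 31(1−ω_c) = −81(0−ω_c)  ⇒  112ω_c = 31  ⇒  ω_c = 31/112
  ⇒ ω_c²/ω_s² = 31/112
Coupling ω_s² = ω_r¹ ⇒ overall = 49/36 × 31/112 = 217/576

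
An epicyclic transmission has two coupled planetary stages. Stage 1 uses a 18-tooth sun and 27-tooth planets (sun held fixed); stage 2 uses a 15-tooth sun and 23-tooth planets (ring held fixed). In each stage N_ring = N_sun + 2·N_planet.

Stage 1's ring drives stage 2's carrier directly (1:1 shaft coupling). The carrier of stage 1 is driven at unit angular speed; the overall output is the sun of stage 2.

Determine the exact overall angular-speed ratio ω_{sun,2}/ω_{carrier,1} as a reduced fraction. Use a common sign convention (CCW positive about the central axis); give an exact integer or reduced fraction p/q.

Stage 1: N_ring = 18 + 2·27 = 72
Stage 1: 18(ω_s−ω_c) = −72(ω_r−ω_c),  ω_s=0, ω_c=1
Stage 1: ω_r = 1 − (18/72)(0−1) = 5/4
  ⇒ ω_r¹/ω_c¹ = 5/4
Stage 2: N_ring = 15 + 2·23 = 61
Stage 2: 15(ω_s−ω_c) = −61(ω_r−ω_c),  ω_r=0, ω_c=1
Stage 2: ω_s = 1 − (61/15)(0−1) = 76/15
  ⇒ ω_s²/ω_c² = 76/15
Coupling ω_c² = ω_r¹ ⇒ overall = 5/4 × 76/15 = 19/3

19/3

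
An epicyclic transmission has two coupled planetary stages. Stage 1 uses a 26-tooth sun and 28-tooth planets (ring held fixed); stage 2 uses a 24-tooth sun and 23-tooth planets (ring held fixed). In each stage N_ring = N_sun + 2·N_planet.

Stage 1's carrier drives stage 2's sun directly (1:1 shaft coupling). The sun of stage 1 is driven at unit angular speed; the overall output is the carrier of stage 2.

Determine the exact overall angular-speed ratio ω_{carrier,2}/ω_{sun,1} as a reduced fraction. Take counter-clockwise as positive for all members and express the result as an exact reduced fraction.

Stage 1: N_ring = 26 + 2·28 = 82
Stage 1: 26(ω_s−ω_c) = −82(ω_r−ω_c),  ω_r=0, ω_s=1
Stage 1: 26(1−ω_c) = −82(0−ω_c)  ⇒  108ω_c = 26  ⇒  ω_c = 13/54
  ⇒ ω_c¹/ω_s¹ = 13/54
Stage 2: N_ring = 24 + 2·23 = 70
Stage 2: 24(ω_s−ω_c) = −70(ω_r−ω_c),  ω_r=0, ω_s=1
Stage 2: 24(1−ω_c) = −70(0−ω_c)  ⇒  94ω_c = 24  ⇒  ω_c = 12/47
  ⇒ ω_c²/ω_s² = 12/47
Coupling ω_s² = ω_c¹ ⇒ overall = 13/54 × 12/47 = 26/423

26/423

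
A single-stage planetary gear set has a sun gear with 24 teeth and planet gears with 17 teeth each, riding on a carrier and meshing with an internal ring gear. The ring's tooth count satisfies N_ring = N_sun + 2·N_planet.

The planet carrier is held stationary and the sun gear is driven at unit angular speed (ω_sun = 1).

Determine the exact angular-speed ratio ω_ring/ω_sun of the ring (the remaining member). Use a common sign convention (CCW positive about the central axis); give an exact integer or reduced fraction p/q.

N_ring = 24 + 2·17 = 58
24(ω_s−ω_c) = −58(ω_r−ω_c),  ω_c=0, ω_s=1
ω_r = 0 − (24/58)(1−0) = -12/29
ω_r/ω_s = -12/29

-12/29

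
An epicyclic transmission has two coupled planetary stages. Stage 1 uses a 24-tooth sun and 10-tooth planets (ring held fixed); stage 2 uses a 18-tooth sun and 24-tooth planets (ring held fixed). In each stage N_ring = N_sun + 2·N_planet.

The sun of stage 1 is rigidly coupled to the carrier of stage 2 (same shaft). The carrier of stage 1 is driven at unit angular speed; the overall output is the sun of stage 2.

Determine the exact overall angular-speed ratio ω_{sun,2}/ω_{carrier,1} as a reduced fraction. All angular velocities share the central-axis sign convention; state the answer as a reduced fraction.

Stage 1: N_ring = 24 + 2·10 = 44
Stage 1: 24(ω_s−ω_c) = −44(ω_r−ω_c),  ω_r=0, ω_c=1
Stage 1: ω_s = 1 − (44/24)(0−1) = 17/6
  ⇒ ω_s¹/ω_c¹ = 17/6
Stage 2: N_ring = 18 + 2·24 = 66
Stage 2: 18(ω_s−ω_c) = −66(ω_r−ω_c),  ω_r=0, ω_c=1
Stage 2: ω_s = 1 − (66/18)(0−1) = 14/3
  ⇒ ω_s²/ω_c² = 14/3
Coupling ω_c² = ω_s¹ ⇒ overall = 17/6 × 14/3 = 119/9

119/9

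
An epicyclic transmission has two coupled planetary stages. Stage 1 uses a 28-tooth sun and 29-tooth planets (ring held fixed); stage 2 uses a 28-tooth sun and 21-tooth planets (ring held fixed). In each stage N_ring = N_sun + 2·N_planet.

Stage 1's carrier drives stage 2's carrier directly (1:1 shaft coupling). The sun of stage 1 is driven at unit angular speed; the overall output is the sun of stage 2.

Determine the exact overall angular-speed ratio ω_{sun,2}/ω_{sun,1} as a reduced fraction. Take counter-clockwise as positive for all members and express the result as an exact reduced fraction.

49/57

Stage 1: N_ring = 28 + 2·29 = 86
Stage 1: 28(ω_s−ω_c) = −86(ω_r−ω_c),  ω_r=0, ω_s=1
Stage 1: 28(1−ω_c) = −86(0−ω_c)  ⇒  114ω_c = 28  ⇒  ω_c = 14/57
  ⇒ ω_c¹/ω_s¹ = 14/57
Stage 2: N_ring = 28 + 2·21 = 70
Stage 2: 28(ω_s−ω_c) = −70(ω_r−ω_c),  ω_r=0, ω_c=1
Stage 2: ω_s = 1 − (70/28)(0−1) = 7/2
  ⇒ ω_s²/ω_c² = 7/2
Coupling ω_c² = ω_c¹ ⇒ overall = 14/57 × 7/2 = 49/57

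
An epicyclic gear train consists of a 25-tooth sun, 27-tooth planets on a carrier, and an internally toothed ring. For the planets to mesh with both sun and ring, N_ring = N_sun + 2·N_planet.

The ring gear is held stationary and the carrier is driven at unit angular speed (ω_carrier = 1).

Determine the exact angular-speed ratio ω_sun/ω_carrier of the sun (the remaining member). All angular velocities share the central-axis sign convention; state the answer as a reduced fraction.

N_ring = 25 + 2·27 = 79
25(ω_s−ω_c) = −79(ω_r−ω_c),  ω_r=0, ω_c=1
ω_s = 1 − (79/25)(0−1) = 104/25
ω_s/ω_c = 104/25

104/25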